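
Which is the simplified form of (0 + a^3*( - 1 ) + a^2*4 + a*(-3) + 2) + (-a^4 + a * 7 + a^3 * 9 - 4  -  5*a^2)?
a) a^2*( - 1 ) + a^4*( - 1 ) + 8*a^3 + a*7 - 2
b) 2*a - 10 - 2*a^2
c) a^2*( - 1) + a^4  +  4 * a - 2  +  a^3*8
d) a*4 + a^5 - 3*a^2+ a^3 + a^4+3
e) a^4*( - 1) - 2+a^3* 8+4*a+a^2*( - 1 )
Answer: e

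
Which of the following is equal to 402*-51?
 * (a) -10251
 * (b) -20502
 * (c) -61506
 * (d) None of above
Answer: b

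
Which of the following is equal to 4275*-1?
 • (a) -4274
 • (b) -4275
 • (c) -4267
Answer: b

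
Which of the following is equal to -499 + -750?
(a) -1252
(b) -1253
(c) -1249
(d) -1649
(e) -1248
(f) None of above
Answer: c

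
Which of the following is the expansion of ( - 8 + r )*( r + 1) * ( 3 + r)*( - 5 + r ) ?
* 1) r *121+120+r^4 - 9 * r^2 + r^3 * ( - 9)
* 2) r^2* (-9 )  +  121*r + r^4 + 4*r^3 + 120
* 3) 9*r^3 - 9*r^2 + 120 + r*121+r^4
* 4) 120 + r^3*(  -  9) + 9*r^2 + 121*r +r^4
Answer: 1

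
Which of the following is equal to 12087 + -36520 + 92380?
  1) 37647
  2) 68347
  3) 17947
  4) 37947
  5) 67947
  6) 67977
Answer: 5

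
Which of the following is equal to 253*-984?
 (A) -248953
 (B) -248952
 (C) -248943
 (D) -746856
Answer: B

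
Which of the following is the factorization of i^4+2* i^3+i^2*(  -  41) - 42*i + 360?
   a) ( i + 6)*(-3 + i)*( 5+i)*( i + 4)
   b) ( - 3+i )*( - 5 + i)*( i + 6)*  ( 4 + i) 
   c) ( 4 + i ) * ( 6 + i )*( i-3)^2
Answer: b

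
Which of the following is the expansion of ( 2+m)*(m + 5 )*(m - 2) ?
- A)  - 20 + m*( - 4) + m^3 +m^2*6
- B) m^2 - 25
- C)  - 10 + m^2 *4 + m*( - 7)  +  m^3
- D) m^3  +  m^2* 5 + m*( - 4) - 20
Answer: D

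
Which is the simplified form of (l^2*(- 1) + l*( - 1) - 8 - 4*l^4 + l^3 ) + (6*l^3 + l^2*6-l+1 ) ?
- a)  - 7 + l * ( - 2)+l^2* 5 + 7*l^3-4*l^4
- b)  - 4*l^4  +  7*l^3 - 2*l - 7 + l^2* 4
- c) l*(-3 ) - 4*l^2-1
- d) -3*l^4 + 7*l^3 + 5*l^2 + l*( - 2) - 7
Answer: a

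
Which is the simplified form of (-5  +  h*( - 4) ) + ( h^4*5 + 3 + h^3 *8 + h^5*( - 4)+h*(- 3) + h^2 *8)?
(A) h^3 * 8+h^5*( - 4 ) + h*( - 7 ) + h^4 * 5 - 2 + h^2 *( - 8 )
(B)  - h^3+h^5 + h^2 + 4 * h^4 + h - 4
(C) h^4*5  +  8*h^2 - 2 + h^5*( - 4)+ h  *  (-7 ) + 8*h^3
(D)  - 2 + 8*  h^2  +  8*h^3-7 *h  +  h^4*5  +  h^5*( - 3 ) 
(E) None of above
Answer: C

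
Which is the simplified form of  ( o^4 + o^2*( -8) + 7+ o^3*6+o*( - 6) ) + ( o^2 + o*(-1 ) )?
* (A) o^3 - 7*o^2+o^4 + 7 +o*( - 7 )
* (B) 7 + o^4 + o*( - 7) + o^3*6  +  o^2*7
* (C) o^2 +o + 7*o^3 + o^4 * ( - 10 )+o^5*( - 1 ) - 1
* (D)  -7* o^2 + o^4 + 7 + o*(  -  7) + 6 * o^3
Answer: D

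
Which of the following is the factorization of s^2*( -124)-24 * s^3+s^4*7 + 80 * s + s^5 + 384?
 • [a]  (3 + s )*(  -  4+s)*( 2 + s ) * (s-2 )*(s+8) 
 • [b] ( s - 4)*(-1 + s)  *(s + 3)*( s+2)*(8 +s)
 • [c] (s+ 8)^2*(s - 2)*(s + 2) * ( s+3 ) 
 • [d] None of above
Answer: a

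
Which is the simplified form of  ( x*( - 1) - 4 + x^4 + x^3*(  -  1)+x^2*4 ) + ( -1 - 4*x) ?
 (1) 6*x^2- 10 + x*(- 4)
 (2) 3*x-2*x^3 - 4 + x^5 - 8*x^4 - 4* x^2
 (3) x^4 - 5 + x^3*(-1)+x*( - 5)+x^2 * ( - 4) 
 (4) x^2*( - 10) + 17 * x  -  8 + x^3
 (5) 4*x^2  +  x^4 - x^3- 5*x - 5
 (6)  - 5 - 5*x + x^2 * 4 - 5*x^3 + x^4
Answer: 5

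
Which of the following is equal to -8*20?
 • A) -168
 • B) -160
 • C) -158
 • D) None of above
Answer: B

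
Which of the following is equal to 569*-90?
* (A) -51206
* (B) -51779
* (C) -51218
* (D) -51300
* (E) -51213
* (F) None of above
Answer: F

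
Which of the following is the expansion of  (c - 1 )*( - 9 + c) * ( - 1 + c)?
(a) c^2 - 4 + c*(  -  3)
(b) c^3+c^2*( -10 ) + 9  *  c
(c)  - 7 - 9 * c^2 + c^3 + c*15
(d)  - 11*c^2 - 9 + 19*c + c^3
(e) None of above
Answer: d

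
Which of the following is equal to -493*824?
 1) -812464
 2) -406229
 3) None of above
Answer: 3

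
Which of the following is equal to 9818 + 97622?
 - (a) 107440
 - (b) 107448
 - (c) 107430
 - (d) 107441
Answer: a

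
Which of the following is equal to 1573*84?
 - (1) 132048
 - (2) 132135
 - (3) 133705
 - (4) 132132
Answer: 4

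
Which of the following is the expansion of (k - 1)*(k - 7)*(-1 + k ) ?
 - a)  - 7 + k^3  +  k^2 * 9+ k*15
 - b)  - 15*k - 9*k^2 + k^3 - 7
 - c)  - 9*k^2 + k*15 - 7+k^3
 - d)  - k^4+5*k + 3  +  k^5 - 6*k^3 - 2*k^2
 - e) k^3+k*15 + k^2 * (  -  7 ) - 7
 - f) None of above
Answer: c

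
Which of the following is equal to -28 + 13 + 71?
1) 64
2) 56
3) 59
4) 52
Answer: 2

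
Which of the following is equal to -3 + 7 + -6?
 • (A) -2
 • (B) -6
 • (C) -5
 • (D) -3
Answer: A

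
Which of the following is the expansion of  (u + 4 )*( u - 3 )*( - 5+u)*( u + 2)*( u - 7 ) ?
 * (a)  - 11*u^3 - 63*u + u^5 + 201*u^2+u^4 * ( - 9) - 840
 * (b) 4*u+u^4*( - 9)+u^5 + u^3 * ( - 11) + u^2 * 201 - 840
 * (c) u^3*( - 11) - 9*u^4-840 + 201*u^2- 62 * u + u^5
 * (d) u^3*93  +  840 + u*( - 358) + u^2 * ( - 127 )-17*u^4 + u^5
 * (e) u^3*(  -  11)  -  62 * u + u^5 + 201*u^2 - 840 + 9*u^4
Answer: c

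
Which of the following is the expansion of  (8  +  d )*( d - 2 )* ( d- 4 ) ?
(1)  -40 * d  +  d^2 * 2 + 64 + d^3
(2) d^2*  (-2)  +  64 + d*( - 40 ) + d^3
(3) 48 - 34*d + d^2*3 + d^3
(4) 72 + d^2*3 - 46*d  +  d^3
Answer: 1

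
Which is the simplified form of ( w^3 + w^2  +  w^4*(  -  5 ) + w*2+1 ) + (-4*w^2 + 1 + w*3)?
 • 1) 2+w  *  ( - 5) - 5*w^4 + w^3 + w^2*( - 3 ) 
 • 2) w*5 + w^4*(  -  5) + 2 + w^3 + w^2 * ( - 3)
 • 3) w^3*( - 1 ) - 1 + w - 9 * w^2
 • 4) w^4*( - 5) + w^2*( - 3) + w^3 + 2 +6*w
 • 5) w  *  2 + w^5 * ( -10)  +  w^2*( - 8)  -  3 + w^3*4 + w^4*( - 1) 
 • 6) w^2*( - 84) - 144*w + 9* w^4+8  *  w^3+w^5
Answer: 2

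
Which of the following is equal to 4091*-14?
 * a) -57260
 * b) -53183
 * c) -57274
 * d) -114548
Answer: c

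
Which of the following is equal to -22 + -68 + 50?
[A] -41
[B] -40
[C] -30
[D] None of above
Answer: B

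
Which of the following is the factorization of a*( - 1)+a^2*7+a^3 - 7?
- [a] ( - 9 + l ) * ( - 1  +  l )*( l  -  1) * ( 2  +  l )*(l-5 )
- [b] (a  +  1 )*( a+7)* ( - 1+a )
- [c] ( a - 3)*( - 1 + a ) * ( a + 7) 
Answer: b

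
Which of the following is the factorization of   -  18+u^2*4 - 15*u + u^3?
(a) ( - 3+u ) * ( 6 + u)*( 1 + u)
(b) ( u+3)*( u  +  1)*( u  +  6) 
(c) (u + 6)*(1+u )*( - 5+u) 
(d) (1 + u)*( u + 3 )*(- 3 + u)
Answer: a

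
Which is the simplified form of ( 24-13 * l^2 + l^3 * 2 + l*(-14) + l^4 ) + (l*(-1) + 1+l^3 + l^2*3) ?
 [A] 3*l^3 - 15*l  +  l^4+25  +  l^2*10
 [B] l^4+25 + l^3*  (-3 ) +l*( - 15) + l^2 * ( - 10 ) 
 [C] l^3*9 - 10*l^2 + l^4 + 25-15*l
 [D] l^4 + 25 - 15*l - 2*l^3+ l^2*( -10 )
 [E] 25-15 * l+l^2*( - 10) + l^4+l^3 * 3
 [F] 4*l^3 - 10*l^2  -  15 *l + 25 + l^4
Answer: E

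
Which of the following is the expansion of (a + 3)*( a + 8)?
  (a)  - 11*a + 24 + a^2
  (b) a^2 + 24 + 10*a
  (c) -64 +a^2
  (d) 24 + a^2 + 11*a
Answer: d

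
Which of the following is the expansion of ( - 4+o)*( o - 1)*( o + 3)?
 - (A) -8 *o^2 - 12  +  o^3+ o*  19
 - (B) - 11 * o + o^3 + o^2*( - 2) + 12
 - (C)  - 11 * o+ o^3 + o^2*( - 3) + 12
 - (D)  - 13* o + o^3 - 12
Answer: B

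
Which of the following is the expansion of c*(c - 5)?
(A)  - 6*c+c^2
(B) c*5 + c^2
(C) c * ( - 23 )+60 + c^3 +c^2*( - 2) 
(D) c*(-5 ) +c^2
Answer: D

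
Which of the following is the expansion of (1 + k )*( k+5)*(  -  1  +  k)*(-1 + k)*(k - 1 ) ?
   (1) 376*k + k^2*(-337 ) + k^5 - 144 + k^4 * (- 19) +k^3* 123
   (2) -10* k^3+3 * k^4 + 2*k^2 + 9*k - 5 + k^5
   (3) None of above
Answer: 2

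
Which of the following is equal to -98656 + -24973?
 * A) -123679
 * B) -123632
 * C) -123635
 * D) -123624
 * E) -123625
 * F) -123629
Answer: F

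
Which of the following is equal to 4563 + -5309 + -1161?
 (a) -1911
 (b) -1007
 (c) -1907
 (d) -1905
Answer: c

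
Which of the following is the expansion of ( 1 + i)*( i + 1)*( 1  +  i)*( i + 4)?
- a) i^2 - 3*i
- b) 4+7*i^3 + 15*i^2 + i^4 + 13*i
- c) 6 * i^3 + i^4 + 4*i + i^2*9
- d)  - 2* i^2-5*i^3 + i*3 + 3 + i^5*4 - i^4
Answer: b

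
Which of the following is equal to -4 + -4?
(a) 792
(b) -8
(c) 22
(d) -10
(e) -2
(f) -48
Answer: b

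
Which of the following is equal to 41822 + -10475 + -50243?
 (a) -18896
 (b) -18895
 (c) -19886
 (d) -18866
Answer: a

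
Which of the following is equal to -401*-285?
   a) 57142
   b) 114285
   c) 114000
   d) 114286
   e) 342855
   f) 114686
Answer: b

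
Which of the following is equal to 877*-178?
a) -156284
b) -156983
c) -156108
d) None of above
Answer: d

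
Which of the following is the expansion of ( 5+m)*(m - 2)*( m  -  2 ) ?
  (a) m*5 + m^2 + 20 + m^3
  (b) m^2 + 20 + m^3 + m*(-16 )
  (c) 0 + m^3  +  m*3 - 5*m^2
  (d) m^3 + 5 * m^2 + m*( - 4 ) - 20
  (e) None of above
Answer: b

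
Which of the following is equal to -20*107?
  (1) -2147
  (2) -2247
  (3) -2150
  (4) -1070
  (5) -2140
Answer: 5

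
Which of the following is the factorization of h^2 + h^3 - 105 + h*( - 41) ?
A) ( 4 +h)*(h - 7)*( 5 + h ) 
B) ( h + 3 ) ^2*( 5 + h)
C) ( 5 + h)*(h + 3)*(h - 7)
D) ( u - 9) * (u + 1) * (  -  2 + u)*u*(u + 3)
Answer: C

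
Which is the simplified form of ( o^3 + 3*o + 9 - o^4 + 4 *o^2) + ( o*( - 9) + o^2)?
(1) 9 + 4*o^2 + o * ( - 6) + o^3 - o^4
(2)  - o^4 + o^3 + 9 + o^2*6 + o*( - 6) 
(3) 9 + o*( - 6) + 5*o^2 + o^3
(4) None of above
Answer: 4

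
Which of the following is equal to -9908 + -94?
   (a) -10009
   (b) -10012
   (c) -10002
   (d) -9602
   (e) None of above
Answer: c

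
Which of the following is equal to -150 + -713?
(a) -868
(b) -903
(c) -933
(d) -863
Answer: d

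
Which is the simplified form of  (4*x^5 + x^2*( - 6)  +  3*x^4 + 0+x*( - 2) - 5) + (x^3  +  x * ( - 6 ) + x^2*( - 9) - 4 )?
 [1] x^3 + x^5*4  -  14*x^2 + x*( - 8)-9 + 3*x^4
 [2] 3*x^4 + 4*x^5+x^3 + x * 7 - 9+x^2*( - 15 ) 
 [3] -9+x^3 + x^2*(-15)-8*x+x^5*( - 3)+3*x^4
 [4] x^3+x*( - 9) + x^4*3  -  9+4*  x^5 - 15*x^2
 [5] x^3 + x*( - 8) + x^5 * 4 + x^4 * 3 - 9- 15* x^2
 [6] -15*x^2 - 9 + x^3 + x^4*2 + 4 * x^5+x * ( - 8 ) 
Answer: 5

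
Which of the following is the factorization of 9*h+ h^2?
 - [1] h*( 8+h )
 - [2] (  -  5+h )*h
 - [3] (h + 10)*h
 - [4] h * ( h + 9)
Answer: 4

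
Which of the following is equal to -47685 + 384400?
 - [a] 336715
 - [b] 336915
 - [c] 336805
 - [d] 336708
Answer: a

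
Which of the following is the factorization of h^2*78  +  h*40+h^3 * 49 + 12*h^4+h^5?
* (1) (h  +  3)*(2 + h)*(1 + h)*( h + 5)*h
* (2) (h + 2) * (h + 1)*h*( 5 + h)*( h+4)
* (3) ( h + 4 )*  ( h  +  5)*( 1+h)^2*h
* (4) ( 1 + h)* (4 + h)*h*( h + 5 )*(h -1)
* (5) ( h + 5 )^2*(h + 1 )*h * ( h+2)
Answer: 2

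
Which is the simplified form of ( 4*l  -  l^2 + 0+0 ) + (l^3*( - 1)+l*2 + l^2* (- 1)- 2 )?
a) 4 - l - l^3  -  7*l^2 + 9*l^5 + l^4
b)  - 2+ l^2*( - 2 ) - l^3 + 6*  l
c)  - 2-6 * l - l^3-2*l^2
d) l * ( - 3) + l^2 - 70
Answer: b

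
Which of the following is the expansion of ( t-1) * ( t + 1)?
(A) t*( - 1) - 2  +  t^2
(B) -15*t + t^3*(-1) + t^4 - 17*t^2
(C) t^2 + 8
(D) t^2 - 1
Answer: D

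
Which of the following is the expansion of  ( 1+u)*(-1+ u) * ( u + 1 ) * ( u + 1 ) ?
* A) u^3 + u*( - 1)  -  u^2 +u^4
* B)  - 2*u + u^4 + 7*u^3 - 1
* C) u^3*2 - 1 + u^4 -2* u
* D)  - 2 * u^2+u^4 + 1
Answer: C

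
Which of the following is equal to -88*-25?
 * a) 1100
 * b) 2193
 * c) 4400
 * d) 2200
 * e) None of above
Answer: d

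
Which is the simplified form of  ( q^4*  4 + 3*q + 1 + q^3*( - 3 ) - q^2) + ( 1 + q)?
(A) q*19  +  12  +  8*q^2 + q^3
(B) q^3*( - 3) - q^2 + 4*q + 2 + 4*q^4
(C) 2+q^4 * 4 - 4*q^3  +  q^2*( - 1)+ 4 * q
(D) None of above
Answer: B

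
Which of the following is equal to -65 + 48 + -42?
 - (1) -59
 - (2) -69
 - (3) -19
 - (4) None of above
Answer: 1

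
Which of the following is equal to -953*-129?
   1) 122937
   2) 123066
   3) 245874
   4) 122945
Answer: 1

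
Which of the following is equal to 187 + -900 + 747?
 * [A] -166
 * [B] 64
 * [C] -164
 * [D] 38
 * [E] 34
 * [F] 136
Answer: E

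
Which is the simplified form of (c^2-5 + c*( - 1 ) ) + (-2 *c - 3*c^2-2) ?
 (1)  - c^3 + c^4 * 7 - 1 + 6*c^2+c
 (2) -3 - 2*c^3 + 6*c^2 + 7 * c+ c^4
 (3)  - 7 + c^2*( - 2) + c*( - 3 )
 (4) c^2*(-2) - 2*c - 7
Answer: 3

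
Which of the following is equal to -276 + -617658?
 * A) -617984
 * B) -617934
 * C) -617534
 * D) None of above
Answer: B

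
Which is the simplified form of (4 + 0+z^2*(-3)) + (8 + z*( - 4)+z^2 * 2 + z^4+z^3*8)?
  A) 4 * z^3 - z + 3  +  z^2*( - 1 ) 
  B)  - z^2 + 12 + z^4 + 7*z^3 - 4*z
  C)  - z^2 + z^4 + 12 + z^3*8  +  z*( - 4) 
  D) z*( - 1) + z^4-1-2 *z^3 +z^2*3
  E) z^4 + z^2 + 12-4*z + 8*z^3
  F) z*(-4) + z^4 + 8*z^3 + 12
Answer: C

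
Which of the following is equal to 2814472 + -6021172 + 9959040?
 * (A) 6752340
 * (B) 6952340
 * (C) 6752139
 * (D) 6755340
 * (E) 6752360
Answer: A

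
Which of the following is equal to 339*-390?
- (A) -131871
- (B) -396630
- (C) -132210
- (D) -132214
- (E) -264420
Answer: C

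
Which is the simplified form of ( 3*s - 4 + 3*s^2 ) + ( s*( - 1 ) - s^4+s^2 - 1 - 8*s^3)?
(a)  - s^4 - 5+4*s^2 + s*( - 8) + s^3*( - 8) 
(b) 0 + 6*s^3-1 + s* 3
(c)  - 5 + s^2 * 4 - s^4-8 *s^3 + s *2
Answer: c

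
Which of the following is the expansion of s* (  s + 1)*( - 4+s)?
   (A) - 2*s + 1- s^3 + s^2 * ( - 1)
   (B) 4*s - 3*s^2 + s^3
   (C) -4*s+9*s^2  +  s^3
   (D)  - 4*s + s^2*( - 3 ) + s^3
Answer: D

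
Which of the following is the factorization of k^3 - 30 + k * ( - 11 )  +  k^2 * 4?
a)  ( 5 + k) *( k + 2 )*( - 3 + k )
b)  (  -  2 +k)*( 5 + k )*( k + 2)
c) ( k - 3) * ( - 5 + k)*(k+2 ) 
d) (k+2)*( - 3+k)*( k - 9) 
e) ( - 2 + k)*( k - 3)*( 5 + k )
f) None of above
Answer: a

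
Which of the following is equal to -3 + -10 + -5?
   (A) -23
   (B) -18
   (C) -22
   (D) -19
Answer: B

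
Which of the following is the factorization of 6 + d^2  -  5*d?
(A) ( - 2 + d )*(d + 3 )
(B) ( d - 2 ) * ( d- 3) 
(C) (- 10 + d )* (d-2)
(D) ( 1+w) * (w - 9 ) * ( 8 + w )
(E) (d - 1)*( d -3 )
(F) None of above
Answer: B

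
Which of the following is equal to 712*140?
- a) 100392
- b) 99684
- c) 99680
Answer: c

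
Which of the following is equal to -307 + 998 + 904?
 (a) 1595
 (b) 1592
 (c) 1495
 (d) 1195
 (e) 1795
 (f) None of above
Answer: a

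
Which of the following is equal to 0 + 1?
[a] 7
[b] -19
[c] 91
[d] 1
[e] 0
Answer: d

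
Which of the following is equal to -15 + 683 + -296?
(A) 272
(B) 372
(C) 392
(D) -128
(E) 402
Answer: B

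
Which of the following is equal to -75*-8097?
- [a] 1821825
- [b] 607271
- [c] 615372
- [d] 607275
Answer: d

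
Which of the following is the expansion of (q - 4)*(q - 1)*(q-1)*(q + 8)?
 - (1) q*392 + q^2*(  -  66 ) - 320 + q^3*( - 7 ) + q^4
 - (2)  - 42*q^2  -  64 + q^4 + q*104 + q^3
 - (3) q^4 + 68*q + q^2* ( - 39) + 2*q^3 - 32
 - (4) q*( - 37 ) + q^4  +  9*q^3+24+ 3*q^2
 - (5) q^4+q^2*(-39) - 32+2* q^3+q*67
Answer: 3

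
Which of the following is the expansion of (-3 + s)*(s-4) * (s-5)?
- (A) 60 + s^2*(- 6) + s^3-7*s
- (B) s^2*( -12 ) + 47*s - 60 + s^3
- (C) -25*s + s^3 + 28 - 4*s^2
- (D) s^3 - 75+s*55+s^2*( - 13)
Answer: B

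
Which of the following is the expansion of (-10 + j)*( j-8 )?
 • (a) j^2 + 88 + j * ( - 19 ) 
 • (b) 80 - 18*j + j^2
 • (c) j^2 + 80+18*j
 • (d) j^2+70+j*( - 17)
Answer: b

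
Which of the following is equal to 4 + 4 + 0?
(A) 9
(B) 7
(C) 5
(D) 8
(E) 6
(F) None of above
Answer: D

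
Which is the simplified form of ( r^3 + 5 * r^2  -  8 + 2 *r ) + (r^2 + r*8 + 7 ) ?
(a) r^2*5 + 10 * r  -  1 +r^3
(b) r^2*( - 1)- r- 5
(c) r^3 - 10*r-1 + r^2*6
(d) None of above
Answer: d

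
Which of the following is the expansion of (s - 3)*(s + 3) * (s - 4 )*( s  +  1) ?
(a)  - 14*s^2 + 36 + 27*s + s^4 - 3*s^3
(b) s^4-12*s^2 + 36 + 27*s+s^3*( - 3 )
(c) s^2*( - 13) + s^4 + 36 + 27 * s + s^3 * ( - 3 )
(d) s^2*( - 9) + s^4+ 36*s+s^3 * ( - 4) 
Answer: c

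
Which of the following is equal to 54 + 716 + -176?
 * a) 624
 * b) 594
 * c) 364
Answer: b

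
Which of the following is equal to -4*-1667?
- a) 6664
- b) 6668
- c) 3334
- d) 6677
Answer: b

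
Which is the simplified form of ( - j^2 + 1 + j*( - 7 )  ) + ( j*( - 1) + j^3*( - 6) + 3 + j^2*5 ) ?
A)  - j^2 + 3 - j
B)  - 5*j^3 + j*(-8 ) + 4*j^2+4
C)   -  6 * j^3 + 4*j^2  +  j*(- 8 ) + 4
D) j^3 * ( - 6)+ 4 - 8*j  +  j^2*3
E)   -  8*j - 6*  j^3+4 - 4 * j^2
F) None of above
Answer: C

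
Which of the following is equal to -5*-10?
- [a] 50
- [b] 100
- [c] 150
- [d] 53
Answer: a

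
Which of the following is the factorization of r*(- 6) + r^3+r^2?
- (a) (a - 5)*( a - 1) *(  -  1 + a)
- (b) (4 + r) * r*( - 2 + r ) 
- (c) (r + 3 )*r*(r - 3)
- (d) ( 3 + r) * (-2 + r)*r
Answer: d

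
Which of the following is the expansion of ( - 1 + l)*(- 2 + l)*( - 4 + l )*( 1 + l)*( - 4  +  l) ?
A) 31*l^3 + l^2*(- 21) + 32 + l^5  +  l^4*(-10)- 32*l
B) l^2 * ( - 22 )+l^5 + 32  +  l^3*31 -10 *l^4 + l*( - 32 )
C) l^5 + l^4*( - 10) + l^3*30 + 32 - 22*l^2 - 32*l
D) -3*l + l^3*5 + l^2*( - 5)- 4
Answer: B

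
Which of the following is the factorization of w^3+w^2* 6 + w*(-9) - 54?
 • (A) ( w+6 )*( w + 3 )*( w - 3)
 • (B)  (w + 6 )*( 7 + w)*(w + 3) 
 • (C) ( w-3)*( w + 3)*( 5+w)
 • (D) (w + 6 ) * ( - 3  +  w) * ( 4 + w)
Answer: A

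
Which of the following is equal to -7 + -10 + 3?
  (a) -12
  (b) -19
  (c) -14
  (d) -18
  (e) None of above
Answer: c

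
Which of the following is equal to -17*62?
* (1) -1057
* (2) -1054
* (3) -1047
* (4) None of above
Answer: 2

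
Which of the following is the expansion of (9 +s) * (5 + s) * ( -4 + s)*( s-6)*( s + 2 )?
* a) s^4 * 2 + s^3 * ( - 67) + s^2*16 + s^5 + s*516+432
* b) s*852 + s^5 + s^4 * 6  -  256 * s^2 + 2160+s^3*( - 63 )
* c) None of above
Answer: b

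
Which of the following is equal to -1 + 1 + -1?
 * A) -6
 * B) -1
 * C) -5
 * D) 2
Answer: B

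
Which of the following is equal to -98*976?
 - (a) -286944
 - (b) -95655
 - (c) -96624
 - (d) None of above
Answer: d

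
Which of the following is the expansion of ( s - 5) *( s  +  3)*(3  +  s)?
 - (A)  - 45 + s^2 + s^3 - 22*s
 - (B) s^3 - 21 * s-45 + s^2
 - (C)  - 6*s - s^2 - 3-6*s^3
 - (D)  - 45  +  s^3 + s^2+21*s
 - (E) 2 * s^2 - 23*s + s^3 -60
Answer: B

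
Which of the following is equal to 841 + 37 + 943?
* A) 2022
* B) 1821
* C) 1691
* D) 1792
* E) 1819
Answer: B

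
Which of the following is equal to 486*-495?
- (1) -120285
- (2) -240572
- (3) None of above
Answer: 3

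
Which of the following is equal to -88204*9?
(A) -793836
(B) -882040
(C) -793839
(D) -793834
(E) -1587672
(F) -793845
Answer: A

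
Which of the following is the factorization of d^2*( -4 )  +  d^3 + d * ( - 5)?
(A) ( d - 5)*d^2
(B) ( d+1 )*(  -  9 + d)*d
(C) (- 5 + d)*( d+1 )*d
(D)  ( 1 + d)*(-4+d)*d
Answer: C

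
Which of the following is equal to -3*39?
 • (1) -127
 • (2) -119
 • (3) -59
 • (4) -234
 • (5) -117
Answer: 5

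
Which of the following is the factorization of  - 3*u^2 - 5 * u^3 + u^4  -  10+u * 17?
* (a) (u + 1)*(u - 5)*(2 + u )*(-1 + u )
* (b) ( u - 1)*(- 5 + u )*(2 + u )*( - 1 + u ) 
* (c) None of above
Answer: b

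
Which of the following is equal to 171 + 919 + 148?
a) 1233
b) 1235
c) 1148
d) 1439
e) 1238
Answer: e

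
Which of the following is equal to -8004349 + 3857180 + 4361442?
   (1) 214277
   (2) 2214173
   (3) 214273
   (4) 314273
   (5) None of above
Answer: 3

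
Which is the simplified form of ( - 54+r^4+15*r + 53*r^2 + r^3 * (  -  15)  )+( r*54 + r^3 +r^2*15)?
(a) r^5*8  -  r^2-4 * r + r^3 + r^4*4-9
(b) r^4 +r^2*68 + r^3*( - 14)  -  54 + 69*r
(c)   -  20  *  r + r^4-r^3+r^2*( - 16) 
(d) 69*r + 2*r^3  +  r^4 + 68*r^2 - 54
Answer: b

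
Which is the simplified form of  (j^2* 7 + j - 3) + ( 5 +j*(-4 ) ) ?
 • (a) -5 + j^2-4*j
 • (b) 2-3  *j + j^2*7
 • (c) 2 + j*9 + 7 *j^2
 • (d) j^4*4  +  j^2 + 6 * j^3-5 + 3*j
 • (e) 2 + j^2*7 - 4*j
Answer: b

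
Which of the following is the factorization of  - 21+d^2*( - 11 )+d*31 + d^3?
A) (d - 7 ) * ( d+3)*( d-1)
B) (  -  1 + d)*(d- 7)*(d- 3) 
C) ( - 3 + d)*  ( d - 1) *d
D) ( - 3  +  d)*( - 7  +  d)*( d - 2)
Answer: B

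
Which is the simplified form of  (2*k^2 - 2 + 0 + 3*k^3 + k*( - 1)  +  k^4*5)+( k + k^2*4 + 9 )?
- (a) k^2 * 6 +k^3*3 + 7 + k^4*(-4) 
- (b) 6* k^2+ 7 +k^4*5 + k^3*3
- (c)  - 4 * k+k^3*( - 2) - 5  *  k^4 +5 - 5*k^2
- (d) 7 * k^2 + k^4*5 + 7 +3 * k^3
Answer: b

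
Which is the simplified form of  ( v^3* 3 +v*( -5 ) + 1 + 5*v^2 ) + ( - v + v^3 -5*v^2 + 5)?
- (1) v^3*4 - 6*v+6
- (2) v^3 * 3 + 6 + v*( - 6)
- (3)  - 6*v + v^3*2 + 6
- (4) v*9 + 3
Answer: 1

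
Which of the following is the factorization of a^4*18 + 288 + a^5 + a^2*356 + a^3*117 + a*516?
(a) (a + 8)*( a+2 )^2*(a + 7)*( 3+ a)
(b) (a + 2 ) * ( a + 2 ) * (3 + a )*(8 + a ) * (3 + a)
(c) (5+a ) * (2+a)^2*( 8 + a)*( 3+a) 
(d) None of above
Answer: b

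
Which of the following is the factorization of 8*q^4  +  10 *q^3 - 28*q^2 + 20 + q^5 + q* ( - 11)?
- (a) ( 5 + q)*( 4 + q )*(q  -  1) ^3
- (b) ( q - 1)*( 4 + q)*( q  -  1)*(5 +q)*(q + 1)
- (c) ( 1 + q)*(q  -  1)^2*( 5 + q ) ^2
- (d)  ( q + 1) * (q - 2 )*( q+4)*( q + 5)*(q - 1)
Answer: b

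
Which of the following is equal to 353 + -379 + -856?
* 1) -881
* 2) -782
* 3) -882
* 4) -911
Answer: 3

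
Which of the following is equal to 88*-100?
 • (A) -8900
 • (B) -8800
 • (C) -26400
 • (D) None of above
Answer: B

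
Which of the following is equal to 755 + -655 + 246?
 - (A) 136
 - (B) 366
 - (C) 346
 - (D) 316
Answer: C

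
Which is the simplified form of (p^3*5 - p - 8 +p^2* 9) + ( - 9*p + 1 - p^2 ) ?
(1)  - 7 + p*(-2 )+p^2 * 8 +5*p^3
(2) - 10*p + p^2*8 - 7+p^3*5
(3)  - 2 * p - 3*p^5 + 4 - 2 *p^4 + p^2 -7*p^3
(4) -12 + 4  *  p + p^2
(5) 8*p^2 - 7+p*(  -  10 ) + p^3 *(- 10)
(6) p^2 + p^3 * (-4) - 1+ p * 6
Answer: 2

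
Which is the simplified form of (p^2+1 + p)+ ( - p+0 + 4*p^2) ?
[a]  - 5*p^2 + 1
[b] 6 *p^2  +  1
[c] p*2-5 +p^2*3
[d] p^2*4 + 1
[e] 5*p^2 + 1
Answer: e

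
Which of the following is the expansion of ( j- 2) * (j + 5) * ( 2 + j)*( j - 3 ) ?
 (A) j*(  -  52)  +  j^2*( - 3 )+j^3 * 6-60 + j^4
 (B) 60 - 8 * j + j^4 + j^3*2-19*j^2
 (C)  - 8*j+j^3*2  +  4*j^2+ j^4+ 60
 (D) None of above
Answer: B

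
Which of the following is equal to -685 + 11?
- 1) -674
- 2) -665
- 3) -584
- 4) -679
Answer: 1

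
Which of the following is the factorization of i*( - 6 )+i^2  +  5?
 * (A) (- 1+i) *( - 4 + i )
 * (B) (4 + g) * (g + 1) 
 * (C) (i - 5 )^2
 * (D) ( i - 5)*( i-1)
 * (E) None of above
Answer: D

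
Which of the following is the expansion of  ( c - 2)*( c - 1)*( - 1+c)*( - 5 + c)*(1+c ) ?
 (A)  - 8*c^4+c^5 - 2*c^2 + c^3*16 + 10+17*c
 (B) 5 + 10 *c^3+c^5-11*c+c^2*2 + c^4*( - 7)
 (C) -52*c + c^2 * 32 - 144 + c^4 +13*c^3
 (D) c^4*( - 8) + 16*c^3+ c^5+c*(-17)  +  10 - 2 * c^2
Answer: D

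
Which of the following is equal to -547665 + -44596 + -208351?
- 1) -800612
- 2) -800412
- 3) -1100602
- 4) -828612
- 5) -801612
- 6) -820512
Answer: 1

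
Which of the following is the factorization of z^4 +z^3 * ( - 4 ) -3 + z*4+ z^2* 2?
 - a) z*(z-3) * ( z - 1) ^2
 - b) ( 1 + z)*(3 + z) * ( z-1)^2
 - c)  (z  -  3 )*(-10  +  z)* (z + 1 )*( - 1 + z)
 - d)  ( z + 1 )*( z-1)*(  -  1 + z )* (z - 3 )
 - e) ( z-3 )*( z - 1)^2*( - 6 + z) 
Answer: d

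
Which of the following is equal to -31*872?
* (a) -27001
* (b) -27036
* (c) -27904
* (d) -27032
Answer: d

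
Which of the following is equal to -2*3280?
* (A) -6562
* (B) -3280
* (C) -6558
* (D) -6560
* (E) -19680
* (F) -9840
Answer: D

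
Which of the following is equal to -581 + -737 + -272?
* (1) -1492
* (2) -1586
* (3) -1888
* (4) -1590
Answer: 4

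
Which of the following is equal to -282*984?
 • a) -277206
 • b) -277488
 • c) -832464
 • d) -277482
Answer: b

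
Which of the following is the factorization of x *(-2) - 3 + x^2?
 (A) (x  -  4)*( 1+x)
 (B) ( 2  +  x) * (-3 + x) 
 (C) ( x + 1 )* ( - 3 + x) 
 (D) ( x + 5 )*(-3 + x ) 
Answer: C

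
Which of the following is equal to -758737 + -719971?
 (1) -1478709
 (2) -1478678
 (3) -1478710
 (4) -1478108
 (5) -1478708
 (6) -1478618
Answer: 5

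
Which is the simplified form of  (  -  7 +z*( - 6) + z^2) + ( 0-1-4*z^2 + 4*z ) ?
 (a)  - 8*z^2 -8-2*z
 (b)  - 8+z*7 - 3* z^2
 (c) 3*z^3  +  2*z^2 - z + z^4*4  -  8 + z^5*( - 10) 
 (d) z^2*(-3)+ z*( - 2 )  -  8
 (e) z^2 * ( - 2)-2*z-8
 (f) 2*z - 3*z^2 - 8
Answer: d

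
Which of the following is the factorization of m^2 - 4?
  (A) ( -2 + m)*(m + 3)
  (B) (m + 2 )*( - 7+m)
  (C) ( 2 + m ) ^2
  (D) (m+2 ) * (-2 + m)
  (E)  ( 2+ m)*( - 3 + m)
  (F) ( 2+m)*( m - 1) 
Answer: D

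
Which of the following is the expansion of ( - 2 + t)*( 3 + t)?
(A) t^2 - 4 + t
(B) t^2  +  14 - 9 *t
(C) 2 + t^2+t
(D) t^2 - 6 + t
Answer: D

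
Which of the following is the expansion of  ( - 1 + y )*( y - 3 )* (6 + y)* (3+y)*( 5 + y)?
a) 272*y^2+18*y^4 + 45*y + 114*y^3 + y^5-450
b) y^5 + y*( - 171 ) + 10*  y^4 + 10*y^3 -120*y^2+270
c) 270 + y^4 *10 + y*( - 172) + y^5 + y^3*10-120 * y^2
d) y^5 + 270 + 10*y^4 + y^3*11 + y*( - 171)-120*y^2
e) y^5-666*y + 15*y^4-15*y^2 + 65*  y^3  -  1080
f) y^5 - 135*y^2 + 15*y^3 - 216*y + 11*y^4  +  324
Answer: b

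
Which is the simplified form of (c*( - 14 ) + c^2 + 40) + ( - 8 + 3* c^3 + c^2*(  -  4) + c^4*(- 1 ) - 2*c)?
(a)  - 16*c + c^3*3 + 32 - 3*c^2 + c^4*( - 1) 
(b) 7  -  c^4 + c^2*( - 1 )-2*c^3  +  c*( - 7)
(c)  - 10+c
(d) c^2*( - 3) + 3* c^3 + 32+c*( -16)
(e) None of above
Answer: a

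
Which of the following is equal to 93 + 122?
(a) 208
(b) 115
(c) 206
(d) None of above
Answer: d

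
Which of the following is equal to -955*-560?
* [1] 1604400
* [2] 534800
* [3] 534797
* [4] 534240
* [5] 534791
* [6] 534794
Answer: 2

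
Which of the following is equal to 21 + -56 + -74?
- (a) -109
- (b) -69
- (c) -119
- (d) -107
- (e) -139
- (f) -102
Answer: a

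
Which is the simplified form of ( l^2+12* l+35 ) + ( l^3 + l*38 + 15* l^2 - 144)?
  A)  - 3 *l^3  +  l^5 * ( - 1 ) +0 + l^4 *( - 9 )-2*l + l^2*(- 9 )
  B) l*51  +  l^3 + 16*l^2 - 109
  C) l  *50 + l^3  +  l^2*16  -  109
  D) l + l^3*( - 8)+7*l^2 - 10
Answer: C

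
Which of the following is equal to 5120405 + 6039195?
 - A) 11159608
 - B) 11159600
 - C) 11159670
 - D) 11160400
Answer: B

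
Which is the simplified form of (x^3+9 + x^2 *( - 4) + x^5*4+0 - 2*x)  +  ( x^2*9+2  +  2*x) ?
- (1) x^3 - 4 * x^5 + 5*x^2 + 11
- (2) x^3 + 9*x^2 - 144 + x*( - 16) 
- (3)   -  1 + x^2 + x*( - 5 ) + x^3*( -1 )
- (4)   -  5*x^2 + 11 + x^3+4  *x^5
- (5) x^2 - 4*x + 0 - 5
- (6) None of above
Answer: 6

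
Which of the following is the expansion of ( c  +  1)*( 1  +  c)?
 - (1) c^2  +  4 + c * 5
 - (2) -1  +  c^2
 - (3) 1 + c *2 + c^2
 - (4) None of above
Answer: 3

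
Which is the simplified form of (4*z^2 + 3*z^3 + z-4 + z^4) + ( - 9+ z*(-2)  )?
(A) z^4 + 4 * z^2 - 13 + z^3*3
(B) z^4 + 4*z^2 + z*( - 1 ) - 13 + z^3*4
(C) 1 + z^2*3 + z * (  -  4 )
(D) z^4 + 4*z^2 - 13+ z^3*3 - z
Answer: D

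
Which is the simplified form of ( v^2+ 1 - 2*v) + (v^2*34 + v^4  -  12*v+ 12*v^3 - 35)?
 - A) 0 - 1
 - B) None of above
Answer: B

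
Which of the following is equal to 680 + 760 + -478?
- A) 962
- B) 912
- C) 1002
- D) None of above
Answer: A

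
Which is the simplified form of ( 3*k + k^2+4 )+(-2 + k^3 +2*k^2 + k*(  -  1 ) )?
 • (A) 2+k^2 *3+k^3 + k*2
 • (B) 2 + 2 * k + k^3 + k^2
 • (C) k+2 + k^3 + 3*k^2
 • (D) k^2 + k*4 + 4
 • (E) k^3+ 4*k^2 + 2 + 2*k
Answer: A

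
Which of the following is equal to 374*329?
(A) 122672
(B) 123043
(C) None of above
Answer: C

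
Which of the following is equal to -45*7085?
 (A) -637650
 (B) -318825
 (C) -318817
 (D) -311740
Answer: B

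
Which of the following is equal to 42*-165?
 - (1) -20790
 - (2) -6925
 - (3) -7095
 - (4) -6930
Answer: 4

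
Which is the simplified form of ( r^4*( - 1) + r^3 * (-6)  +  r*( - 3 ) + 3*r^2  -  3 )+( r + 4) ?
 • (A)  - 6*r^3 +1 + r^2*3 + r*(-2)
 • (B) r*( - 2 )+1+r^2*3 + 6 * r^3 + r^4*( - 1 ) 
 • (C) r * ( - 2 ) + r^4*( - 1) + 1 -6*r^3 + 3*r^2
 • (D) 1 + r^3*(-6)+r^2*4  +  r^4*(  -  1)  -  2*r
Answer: C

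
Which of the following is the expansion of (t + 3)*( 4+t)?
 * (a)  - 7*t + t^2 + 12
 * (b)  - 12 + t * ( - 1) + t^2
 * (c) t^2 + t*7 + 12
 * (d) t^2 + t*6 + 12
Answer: c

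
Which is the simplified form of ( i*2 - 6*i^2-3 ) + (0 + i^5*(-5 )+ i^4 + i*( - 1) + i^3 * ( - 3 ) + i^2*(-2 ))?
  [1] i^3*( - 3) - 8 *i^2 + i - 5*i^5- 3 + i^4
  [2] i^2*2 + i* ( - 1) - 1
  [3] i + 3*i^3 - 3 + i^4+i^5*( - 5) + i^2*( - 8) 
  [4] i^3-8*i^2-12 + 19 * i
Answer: 1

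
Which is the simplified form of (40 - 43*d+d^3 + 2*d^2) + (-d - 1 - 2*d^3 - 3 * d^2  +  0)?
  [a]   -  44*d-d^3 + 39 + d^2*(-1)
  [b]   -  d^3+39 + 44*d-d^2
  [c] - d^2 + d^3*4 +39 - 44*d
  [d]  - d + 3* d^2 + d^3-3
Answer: a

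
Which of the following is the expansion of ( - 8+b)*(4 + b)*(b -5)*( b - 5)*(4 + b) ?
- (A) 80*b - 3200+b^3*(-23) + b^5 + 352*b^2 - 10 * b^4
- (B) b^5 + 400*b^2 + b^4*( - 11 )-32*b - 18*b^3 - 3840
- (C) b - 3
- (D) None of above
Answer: A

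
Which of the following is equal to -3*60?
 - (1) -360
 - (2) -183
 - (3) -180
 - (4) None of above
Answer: 3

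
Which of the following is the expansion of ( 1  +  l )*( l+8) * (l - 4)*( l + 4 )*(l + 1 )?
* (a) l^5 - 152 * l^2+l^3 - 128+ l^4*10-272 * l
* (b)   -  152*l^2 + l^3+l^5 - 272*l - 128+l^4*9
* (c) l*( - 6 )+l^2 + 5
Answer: a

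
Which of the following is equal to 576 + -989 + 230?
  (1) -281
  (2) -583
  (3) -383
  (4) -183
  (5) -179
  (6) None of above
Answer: 4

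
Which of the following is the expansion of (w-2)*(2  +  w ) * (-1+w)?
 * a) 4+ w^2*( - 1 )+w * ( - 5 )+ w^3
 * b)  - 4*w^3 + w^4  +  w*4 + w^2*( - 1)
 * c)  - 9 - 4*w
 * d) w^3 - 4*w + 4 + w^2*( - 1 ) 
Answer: d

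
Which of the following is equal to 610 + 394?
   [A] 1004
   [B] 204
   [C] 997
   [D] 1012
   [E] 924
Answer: A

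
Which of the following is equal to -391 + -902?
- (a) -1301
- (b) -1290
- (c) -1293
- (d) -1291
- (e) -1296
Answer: c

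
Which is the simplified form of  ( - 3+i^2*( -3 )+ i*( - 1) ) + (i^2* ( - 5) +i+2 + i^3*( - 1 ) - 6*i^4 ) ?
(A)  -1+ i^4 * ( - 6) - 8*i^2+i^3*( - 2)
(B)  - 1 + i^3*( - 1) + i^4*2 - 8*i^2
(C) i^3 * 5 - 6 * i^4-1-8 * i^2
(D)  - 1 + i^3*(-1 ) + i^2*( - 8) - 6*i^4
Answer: D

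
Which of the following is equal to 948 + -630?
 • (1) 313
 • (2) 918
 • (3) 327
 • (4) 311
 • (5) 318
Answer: 5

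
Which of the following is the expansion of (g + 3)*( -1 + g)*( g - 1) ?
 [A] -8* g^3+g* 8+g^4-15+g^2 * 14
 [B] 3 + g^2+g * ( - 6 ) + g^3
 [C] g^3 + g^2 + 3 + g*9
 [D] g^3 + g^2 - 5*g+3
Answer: D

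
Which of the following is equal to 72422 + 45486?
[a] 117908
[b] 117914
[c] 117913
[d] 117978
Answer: a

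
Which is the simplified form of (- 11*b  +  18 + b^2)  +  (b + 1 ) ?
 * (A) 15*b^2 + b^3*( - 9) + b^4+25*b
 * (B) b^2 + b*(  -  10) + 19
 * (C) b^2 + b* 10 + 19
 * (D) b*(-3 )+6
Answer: B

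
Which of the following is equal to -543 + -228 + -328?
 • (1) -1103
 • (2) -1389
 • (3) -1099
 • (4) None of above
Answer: 3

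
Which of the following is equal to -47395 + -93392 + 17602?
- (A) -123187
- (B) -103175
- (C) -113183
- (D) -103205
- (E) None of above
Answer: E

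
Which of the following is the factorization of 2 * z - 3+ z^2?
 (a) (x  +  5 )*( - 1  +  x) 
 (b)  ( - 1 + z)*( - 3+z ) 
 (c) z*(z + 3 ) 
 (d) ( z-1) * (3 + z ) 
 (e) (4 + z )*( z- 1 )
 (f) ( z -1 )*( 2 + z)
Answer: d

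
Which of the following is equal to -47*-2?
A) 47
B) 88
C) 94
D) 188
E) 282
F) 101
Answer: C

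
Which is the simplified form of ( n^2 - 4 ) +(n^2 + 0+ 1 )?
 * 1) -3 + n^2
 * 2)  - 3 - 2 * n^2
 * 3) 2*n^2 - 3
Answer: 3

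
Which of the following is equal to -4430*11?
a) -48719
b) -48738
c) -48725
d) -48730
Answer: d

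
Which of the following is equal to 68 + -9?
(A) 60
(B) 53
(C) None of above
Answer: C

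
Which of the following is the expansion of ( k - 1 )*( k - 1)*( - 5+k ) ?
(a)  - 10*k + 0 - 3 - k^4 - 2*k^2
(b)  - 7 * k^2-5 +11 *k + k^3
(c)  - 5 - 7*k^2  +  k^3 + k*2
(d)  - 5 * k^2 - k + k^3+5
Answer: b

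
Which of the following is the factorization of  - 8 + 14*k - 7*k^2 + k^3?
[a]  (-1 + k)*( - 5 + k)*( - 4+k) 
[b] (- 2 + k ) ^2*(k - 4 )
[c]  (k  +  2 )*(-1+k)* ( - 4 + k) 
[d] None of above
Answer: d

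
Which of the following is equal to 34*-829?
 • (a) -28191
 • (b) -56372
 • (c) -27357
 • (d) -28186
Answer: d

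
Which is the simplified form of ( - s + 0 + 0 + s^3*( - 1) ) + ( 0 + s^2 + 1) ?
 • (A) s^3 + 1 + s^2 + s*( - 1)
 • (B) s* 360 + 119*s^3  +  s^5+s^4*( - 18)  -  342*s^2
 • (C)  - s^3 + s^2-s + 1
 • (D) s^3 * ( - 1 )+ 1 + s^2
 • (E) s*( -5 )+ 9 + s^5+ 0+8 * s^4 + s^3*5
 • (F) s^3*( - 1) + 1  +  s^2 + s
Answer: C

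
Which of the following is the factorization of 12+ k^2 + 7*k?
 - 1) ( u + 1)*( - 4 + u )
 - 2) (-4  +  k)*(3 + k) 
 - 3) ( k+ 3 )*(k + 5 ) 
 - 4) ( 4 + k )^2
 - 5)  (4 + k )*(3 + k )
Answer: 5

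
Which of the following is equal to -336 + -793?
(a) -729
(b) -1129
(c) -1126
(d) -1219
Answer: b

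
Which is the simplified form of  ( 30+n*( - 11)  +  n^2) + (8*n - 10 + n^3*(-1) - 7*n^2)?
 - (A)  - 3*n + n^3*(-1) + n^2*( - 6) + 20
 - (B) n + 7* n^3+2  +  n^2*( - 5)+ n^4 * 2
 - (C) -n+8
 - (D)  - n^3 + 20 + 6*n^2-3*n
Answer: A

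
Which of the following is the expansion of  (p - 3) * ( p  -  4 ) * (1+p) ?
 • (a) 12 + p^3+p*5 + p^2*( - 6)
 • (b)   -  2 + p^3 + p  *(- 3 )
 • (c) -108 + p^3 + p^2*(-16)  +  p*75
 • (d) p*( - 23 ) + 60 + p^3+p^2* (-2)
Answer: a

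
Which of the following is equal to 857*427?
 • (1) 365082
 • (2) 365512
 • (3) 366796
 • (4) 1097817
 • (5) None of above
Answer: 5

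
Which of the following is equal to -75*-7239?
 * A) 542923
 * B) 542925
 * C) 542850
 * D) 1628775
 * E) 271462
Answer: B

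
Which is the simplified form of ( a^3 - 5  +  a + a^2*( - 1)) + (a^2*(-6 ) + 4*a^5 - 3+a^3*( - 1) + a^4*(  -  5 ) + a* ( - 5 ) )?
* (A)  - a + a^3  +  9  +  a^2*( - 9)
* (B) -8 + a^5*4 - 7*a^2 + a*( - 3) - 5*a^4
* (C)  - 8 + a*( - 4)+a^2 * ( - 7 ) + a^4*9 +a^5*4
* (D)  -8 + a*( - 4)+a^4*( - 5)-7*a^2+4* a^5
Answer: D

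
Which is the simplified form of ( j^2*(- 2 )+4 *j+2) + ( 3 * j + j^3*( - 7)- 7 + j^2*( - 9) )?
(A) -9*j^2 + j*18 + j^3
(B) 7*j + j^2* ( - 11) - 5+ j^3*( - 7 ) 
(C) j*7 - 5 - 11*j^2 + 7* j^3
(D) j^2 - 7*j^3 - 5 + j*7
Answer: B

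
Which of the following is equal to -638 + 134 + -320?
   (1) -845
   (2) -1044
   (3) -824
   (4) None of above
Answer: 3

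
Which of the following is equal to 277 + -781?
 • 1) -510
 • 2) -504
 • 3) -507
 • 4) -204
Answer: 2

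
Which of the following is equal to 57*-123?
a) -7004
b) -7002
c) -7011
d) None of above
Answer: c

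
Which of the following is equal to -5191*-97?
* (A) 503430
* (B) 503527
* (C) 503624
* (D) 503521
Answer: B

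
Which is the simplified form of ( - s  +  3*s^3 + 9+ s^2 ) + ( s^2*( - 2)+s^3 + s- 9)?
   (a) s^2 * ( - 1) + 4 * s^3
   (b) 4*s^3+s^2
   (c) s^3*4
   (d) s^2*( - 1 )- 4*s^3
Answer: a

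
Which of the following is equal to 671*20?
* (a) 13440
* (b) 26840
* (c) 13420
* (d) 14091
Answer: c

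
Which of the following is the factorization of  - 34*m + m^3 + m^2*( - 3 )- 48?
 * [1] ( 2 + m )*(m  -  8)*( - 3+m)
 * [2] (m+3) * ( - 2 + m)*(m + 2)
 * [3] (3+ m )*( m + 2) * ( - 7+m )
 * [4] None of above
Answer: 4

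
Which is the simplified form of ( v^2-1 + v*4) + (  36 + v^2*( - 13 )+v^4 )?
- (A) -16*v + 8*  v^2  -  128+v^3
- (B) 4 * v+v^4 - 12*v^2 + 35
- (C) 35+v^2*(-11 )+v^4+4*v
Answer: B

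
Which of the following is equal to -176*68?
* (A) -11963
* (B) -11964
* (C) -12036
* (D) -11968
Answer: D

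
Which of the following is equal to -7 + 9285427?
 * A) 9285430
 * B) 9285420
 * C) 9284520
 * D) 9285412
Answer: B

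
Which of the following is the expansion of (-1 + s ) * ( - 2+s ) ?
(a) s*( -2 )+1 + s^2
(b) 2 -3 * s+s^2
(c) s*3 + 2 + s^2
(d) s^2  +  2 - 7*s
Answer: b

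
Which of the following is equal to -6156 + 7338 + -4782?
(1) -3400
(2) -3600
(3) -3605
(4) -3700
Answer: 2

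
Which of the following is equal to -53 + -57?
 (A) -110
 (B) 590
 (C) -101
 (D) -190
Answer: A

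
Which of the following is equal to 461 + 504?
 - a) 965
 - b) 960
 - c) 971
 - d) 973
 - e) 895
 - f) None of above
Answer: a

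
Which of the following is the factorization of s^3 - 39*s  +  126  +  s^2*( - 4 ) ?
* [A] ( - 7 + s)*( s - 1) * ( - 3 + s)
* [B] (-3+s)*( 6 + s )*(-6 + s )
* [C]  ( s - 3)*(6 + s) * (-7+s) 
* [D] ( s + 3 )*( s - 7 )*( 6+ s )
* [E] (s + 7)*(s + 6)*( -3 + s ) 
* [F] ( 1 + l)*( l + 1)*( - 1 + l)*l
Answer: C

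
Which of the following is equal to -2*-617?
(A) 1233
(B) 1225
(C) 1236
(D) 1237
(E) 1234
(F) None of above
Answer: E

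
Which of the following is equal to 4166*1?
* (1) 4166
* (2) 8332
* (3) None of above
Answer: 1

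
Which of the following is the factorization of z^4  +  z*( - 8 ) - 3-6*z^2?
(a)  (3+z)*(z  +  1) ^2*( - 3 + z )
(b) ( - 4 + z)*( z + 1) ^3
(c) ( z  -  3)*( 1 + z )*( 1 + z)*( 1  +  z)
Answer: c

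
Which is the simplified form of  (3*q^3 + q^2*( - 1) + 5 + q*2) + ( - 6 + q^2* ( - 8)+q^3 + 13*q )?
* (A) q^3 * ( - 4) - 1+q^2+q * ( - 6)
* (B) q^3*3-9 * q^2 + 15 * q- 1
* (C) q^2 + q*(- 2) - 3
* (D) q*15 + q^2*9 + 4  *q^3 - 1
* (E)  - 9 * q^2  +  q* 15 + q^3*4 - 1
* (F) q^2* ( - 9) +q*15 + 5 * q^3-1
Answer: E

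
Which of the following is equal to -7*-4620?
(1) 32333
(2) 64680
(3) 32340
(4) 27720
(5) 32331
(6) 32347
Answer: 3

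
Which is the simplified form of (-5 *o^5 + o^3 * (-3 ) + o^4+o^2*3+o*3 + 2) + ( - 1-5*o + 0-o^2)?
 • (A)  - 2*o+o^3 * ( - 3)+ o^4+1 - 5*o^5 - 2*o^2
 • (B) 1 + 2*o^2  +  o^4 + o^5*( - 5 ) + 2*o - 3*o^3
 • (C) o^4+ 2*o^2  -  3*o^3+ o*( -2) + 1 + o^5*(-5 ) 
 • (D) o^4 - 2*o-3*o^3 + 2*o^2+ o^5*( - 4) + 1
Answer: C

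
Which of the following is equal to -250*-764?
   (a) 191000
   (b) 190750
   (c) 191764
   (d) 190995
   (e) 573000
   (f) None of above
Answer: a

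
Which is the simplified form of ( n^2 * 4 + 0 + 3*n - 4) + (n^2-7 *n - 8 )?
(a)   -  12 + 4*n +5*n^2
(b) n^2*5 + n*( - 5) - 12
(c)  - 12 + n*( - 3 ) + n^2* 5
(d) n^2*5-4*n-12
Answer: d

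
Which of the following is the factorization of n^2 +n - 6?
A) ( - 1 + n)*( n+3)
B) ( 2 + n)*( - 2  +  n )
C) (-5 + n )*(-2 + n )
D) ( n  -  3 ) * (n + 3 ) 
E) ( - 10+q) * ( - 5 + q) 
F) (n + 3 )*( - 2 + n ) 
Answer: F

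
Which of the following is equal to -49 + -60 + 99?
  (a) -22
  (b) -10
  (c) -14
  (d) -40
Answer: b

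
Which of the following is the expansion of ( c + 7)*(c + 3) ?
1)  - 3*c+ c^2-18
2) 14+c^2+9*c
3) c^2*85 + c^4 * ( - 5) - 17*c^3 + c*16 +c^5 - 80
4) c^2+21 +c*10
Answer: 4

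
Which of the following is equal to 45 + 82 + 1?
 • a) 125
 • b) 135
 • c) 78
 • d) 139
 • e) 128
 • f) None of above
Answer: e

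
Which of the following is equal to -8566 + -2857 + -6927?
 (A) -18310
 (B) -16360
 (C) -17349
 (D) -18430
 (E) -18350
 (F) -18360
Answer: E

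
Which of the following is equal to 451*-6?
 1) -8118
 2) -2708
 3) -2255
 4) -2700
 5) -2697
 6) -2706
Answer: 6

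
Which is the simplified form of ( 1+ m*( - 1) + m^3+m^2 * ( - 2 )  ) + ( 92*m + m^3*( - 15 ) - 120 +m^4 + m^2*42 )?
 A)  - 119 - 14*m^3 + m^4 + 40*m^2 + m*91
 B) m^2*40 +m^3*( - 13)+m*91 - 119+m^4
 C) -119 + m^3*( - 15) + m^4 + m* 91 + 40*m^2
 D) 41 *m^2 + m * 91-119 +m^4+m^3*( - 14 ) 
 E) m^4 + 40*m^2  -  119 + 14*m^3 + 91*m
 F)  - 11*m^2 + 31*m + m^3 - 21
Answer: A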